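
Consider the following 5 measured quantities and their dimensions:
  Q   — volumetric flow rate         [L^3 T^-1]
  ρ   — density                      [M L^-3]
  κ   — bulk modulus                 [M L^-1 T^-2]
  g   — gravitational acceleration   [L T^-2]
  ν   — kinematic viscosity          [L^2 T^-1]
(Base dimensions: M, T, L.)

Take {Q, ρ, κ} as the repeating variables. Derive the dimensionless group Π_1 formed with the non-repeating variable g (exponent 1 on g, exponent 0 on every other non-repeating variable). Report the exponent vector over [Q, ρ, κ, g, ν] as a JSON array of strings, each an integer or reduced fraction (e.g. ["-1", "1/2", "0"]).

Dimensional matrix (M×T×L by Q×ρ×κ×g×ν):
  M: [ 0  1  1  0  0]
  T: [-1  0 -2 -2 -1]
  L: [ 3 -3 -1  1  2]
Echelon form has 3 nonzero rows (pivots: Q,ρ,κ)
Pivot set = {Q,ρ,κ}, free = {g,ν}
RREF:
  r0: [   1    0    0 -1/2  1/2]
  r1: [   0    1    0 -5/4 -1/4]
  r2: [   0    0    1  5/4  1/4]
Fix exponent of g at 1, ν at 0; solve each RREF row for its pivot's exponent:
  r0: exp(Q) + (-1/2)·1 = 0 ⇒ exp(Q) = 1/2
  r1: exp(ρ) + (-5/4)·1 = 0 ⇒ exp(ρ) = 5/4
  r2: exp(κ) + (5/4)·1 = 0 ⇒ exp(κ) = -5/4
Π_1 = Q^(1/2) · ρ^(5/4) · κ^(-5/4) · g

["1/2", "5/4", "-5/4", "1", "0"]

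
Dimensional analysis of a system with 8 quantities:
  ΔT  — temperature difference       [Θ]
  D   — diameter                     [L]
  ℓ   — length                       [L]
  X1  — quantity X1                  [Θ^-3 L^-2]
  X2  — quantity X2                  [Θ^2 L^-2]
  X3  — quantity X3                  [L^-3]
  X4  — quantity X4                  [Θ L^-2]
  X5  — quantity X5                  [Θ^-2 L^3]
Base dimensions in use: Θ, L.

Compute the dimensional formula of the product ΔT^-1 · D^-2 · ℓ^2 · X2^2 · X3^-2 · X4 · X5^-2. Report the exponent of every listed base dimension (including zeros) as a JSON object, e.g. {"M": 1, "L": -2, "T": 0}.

Dimensional matrix (Θ×L by ΔT×D×ℓ×X1×X2×X3×X4×X5):
  Θ: [ 1  0  0 -3  2  0  1 -2]
  L: [ 0  1  1 -2 -2 -3 -2  3]
  [Θ]: (-1)·1+(-2)·0+(2)·0+(2)·2+(-2)·0+(1)·1+(-2)·-2 = 8
  [L]: (-1)·0+(-2)·1+(2)·1+(2)·-2+(-2)·-3+(1)·-2+(-2)·3 = -6
⇒ Θ^8 L^-6

{"Θ": 8, "L": -6}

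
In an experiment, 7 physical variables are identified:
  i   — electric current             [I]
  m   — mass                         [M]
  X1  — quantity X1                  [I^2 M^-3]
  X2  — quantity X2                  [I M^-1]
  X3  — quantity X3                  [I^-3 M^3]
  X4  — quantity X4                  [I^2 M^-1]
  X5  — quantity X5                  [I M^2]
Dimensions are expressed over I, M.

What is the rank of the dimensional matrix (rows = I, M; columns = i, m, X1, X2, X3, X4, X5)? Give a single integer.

Exponent matrix [I,M] × [i,m,X1,X2,X3,X4,X5]:
  I: [ 1  0  2  1 -3  2  1]
  M: [ 0  1 -3 -1  3 -1  2]
Row reduction gives pivot columns i,m; rank = 2

2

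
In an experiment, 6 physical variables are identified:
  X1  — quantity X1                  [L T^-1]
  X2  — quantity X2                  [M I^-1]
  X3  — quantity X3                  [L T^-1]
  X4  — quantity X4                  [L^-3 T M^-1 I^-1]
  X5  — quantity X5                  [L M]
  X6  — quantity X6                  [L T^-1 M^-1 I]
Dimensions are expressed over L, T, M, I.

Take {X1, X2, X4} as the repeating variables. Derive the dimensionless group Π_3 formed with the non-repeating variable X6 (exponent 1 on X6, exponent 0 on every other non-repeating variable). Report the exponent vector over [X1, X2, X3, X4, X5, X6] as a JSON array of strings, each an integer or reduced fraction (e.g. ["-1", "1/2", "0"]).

Write exponents as rows L,T,M,I / cols X1,X2,X3,X4,X5,X6:
  L: [ 1  0  1 -3  1  1]
  T: [-1  0 -1  1  0 -1]
  M: [ 0  1  0 -1  1 -1]
  I: [ 0 -1  0 -1  0  1]
Row reduction gives pivot columns X1,X2,X4; rank = 3
Pivot set = {X1,X2,X4}, free = {X3,X5,X6}
RREF:
  r0: [   1    0    1    0 -1/2    1]
  r1: [   0    1    0    0  1/2   -1]
  r2: [   0    0    0    1 -1/2    0]
  r3: [   0    0    0    0    0    0]
Fix exponent of X6 at 1, X3 at 0, X5 at 0; solve each RREF row for its pivot's exponent:
  r0: exp(X1) + (1)·1 = 0 ⇒ exp(X1) = -1
  r1: exp(X2) + (-1)·1 = 0 ⇒ exp(X2) = 1
  r2: exp(X4) + (0)·1 = 0 ⇒ exp(X4) = 0
Π_3 = X1^-1 · X2 · X6

["-1", "1", "0", "0", "0", "1"]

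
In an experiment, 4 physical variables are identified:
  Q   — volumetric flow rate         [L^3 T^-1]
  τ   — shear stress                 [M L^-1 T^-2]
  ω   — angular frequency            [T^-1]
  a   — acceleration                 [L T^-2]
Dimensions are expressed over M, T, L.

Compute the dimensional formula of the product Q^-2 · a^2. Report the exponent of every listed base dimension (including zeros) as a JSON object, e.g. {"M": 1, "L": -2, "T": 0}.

{"M": 0, "T": -2, "L": -4}

Dimensional matrix (M×T×L by Q×τ×ω×a):
  M: [ 0  1  0  0]
  T: [-1 -2 -1 -2]
  L: [ 3 -1  0  1]
  [M]: (-2)·0+(2)·0 = 0
  [T]: (-2)·-1+(2)·-2 = -2
  [L]: (-2)·3+(2)·1 = -4
⇒ T^-2 L^-4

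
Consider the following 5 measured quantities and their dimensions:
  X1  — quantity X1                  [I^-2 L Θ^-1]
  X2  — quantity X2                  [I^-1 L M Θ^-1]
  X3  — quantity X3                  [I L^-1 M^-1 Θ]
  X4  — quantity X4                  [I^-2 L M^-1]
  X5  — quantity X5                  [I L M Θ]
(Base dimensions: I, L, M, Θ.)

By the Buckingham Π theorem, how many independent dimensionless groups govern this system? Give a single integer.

Write exponents as rows I,L,M,Θ / cols X1,X2,X3,X4,X5:
  I: [-2 -1  1 -2  1]
  L: [ 1  1 -1  1  1]
  M: [ 0  1 -1 -1  1]
  Θ: [-1 -1  1  0  1]
Row reduction gives pivot columns X1,X2,X4; rank = 3
5 vars − rank 3 = 2 Π groups

2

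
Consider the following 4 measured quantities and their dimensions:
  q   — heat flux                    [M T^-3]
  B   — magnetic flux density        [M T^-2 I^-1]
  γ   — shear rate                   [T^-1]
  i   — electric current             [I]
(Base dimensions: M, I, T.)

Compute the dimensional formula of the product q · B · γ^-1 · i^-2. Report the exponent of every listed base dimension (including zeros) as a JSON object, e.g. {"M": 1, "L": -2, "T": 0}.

Write exponents as rows M,I,T / cols q,B,γ,i:
  M: [ 1  1  0  0]
  I: [ 0 -1  0  1]
  T: [-3 -2 -1  0]
  [M]: (1)·1+(1)·1+(-1)·0+(-2)·0 = 2
  [I]: (1)·0+(1)·-1+(-1)·0+(-2)·1 = -3
  [T]: (1)·-3+(1)·-2+(-1)·-1+(-2)·0 = -4
⇒ M^2 I^-3 T^-4

{"M": 2, "I": -3, "T": -4}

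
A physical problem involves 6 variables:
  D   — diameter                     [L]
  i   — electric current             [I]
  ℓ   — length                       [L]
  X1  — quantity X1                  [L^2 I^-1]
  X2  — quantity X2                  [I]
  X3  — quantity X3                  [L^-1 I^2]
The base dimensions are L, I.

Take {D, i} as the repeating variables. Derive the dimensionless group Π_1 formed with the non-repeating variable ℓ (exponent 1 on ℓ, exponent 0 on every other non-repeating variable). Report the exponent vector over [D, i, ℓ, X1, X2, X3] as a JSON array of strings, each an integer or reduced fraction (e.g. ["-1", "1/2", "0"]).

Write exponents as rows L,I / cols D,i,ℓ,X1,X2,X3:
  L: [ 1  0  1  2  0 -1]
  I: [ 0  1  0 -1  1  2]
Row reduction gives pivot columns D,i; rank = 2
Pivot set = {D,i}, free = {ℓ,X1,X2,X3}
RREF:
  r0: [   1    0    1    2    0   -1]
  r1: [   0    1    0   -1    1    2]
Fix exponent of ℓ at 1, X1 at 0, X2 at 0, X3 at 0; solve each RREF row for its pivot's exponent:
  r0: exp(D) + (1)·1 = 0 ⇒ exp(D) = -1
  r1: exp(i) + (0)·1 = 0 ⇒ exp(i) = 0
Π_1 = D^-1 · ℓ

["-1", "0", "1", "0", "0", "0"]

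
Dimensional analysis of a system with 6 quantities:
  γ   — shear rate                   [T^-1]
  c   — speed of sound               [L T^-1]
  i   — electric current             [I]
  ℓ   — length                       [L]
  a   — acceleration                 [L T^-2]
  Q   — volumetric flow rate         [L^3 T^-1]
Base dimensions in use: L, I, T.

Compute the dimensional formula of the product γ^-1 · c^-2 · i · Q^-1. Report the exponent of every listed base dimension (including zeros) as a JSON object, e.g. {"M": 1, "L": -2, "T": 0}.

Exponent matrix [L,I,T] × [γ,c,i,ℓ,a,Q]:
  L: [ 0  1  0  1  1  3]
  I: [ 0  0  1  0  0  0]
  T: [-1 -1  0  0 -2 -1]
  [L]: (-1)·0+(-2)·1+(1)·0+(-1)·3 = -5
  [I]: (-1)·0+(-2)·0+(1)·1+(-1)·0 = 1
  [T]: (-1)·-1+(-2)·-1+(1)·0+(-1)·-1 = 4
⇒ L^-5 I T^4

{"L": -5, "I": 1, "T": 4}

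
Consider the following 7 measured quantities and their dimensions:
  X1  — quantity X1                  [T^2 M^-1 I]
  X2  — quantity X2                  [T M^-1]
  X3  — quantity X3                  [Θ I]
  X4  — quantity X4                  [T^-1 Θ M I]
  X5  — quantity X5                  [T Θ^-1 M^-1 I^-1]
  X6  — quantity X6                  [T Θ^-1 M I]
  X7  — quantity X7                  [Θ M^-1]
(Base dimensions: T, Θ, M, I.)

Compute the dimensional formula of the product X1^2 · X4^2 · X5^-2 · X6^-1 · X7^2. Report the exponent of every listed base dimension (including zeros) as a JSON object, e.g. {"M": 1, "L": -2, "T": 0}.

Dimensional matrix (T×Θ×M×I by X1×X2×X3×X4×X5×X6×X7):
  T: [ 2  1  0 -1  1  1  0]
  Θ: [ 0  0  1  1 -1 -1  1]
  M: [-1 -1  0  1 -1  1 -1]
  I: [ 1  0  1  1 -1  1  0]
  [T]: (2)·2+(2)·-1+(-2)·1+(-1)·1+(2)·0 = -1
  [Θ]: (2)·0+(2)·1+(-2)·-1+(-1)·-1+(2)·1 = 7
  [M]: (2)·-1+(2)·1+(-2)·-1+(-1)·1+(2)·-1 = -1
  [I]: (2)·1+(2)·1+(-2)·-1+(-1)·1+(2)·0 = 5
⇒ T^-1 Θ^7 M^-1 I^5

{"T": -1, "Θ": 7, "M": -1, "I": 5}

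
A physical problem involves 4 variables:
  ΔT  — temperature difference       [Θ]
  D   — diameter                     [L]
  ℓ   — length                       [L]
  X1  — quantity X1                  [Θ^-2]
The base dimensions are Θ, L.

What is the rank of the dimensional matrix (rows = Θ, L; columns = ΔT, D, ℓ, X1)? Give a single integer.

Dimensional matrix (Θ×L by ΔT×D×ℓ×X1):
  Θ: [ 1  0  0 -2]
  L: [ 0  1  1  0]
Echelon form has 2 nonzero rows (pivots: ΔT,D)

2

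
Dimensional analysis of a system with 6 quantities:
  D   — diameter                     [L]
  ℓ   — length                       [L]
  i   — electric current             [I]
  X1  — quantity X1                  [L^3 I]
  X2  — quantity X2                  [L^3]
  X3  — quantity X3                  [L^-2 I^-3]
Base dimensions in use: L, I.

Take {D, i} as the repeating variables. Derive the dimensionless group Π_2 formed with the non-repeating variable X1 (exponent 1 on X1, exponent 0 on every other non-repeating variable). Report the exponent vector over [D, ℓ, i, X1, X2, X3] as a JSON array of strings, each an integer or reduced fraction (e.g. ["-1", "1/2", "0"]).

["-3", "0", "-1", "1", "0", "0"]

Exponent matrix [L,I] × [D,ℓ,i,X1,X2,X3]:
  L: [ 1  1  0  3  3 -2]
  I: [ 0  0  1  1  0 -3]
Row reduction gives pivot columns D,i; rank = 2
Repeat: D,i; free: ℓ,X1,X2,X3
RREF:
  r0: [   1    1    0    3    3   -2]
  r1: [   0    0    1    1    0   -3]
Fix exponent of X1 at 1, ℓ at 0, X2 at 0, X3 at 0; solve each RREF row for its pivot's exponent:
  r0: exp(D) + (3)·1 = 0 ⇒ exp(D) = -3
  r1: exp(i) + (1)·1 = 0 ⇒ exp(i) = -1
Π_2 = D^-3 · i^-1 · X1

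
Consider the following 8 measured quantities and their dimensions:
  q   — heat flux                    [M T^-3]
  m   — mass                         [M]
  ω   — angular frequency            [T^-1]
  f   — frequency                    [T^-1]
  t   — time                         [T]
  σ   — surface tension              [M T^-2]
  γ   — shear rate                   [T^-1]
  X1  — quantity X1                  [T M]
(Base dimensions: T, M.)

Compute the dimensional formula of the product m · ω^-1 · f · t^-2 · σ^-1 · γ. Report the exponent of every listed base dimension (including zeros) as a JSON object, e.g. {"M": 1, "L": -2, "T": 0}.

Write exponents as rows T,M / cols q,m,ω,f,t,σ,γ,X1:
  T: [-3  0 -1 -1  1 -2 -1  1]
  M: [ 1  1  0  0  0  1  0  1]
  [T]: (1)·0+(-1)·-1+(1)·-1+(-2)·1+(-1)·-2+(1)·-1 = -1
  [M]: (1)·1+(-1)·0+(1)·0+(-2)·0+(-1)·1+(1)·0 = 0
⇒ T^-1

{"T": -1, "M": 0}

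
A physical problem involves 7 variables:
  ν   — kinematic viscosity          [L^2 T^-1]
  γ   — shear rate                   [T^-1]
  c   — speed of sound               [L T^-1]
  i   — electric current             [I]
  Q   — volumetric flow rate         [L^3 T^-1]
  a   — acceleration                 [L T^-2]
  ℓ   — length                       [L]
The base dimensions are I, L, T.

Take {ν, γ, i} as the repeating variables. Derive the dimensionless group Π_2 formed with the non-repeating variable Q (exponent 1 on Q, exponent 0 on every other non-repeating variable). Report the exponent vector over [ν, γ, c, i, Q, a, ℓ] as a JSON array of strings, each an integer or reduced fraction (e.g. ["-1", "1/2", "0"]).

["-3/2", "1/2", "0", "0", "1", "0", "0"]

Write exponents as rows I,L,T / cols ν,γ,c,i,Q,a,ℓ:
  I: [ 0  0  0  1  0  0  0]
  L: [ 2  0  1  0  3  1  1]
  T: [-1 -1 -1  0 -1 -2  0]
Row reduction gives pivot columns ν,γ,i; rank = 3
Pivot set = {ν,γ,i}, free = {c,Q,a,ℓ}
RREF:
  r0: [   1    0  1/2    0  3/2  1/2  1/2]
  r1: [   0    1  1/2    0 -1/2  3/2 -1/2]
  r2: [   0    0    0    1    0    0    0]
Fix exponent of Q at 1, c at 0, a at 0, ℓ at 0; solve each RREF row for its pivot's exponent:
  r0: exp(ν) + (3/2)·1 = 0 ⇒ exp(ν) = -3/2
  r1: exp(γ) + (-1/2)·1 = 0 ⇒ exp(γ) = 1/2
  r2: exp(i) + (0)·1 = 0 ⇒ exp(i) = 0
Π_2 = ν^(-3/2) · γ^(1/2) · Q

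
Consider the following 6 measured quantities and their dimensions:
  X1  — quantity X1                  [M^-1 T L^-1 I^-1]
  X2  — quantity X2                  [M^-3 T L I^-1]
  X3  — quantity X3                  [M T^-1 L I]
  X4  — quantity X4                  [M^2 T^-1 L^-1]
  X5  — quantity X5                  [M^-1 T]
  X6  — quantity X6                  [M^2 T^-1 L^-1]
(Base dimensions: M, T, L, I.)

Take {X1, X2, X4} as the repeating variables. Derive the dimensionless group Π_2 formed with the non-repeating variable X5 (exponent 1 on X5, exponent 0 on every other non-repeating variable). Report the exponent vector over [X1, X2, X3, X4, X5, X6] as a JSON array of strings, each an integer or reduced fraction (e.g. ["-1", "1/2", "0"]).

Write exponents as rows M,T,L,I / cols X1,X2,X3,X4,X5,X6:
  M: [-1 -3  1  2 -1  2]
  T: [ 1  1 -1 -1  1 -1]
  L: [-1  1  1 -1  0 -1]
  I: [-1 -1  1  0  0  0]
Echelon form has 3 nonzero rows (pivots: X1,X2,X4)
Repeat: X1,X2,X4; free: X3,X5,X6
RREF:
  r0: [   1    0   -1    0  1/2    0]
  r1: [   0    1    0    0 -1/2    0]
  r2: [   0    0    0    1   -1    1]
  r3: [   0    0    0    0    0    0]
Fix exponent of X5 at 1, X3 at 0, X6 at 0; solve each RREF row for its pivot's exponent:
  r0: exp(X1) + (1/2)·1 = 0 ⇒ exp(X1) = -1/2
  r1: exp(X2) + (-1/2)·1 = 0 ⇒ exp(X2) = 1/2
  r2: exp(X4) + (-1)·1 = 0 ⇒ exp(X4) = 1
Π_2 = X1^(-1/2) · X2^(1/2) · X4 · X5

["-1/2", "1/2", "0", "1", "1", "0"]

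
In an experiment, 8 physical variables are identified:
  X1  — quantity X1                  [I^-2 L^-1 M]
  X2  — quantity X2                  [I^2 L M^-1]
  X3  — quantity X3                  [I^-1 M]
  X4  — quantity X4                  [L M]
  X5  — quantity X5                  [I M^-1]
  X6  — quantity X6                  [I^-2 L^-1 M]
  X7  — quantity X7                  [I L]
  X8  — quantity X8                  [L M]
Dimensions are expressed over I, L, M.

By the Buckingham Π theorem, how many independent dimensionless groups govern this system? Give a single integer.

6

Write exponents as rows I,L,M / cols X1,X2,X3,X4,X5,X6,X7,X8:
  I: [-2  2 -1  0  1 -2  1  0]
  L: [-1  1  0  1  0 -1  1  1]
  M: [ 1 -1  1  1 -1  1  0  1]
Row reduction gives pivot columns X1,X3; rank = 2
Π count = n − r = 8 − 2 = 6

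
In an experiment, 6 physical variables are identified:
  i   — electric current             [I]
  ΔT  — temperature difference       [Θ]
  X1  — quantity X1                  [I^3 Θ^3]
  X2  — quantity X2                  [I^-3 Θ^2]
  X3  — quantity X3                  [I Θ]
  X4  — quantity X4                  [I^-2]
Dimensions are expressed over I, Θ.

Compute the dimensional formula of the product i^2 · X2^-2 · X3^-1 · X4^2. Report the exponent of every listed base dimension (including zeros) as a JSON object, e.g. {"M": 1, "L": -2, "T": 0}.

{"I": 3, "Θ": -5}

Exponent matrix [I,Θ] × [i,ΔT,X1,X2,X3,X4]:
  I: [ 1  0  3 -3  1 -2]
  Θ: [ 0  1  3  2  1  0]
  [I]: (2)·1+(-2)·-3+(-1)·1+(2)·-2 = 3
  [Θ]: (2)·0+(-2)·2+(-1)·1+(2)·0 = -5
⇒ I^3 Θ^-5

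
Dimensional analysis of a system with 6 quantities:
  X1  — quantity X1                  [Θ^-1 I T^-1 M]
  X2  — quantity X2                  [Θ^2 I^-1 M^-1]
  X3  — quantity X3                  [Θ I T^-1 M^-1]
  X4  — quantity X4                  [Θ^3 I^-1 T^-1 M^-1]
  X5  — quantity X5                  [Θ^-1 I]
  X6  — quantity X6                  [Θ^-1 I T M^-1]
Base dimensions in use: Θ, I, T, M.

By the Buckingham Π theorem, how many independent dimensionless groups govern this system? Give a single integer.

3

Exponent matrix [Θ,I,T,M] × [X1,X2,X3,X4,X5,X6]:
  Θ: [-1  2  1  3 -1 -1]
  I: [ 1 -1  1 -1  1  1]
  T: [-1  0 -1 -1  0  1]
  M: [ 1 -1 -1 -1  0 -1]
Echelon form has 3 nonzero rows (pivots: X1,X2,X3)
6 vars − rank 3 = 3 Π groups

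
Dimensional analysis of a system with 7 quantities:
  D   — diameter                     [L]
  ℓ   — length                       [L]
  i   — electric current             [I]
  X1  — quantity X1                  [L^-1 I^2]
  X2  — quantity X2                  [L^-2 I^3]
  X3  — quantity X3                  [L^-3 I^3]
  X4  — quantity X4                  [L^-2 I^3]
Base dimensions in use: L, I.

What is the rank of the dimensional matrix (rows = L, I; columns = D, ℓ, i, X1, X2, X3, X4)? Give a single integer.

2

Dimensional matrix (L×I by D×ℓ×i×X1×X2×X3×X4):
  L: [ 1  1  0 -1 -2 -3 -2]
  I: [ 0  0  1  2  3  3  3]
Row reduction gives pivot columns D,i; rank = 2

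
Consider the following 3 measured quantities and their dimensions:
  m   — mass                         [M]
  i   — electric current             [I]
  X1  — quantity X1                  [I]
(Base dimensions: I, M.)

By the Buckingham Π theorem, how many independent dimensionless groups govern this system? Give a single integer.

1

Write exponents as rows I,M / cols m,i,X1:
  I: [ 0  1  1]
  M: [ 1  0  0]
RREF → pivots at {m,i} ⇒ r = 2
3 vars − rank 2 = 1 Π group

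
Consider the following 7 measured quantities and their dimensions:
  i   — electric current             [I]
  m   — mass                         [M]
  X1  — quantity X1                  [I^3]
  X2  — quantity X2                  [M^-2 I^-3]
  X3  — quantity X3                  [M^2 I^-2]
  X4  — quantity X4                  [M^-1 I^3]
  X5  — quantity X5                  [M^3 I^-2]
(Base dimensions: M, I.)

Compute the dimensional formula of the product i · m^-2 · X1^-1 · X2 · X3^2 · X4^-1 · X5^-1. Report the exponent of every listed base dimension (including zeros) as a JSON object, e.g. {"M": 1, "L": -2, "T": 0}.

{"M": -2, "I": -10}

Write exponents as rows M,I / cols i,m,X1,X2,X3,X4,X5:
  M: [ 0  1  0 -2  2 -1  3]
  I: [ 1  0  3 -3 -2  3 -2]
  [M]: (1)·0+(-2)·1+(-1)·0+(1)·-2+(2)·2+(-1)·-1+(-1)·3 = -2
  [I]: (1)·1+(-2)·0+(-1)·3+(1)·-3+(2)·-2+(-1)·3+(-1)·-2 = -10
⇒ M^-2 I^-10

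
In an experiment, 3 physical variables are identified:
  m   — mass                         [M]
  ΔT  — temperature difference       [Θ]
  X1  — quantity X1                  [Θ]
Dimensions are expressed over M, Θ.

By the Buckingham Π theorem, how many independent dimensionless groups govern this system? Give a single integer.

Exponent matrix [M,Θ] × [m,ΔT,X1]:
  M: [ 1  0  0]
  Θ: [ 0  1  1]
Row reduction gives pivot columns m,ΔT; rank = 2
Π count = n − r = 3 − 2 = 1

1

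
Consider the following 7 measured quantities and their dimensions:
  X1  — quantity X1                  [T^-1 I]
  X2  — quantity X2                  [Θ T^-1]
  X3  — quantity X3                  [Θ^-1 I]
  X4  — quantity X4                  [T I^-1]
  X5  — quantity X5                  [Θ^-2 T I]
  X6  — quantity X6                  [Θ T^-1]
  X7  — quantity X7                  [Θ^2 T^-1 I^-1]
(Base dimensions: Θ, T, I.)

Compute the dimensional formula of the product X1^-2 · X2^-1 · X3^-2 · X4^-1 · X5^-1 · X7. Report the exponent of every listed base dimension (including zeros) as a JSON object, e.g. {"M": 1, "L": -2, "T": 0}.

{"Θ": 5, "T": 0, "I": -5}

Exponent matrix [Θ,T,I] × [X1,X2,X3,X4,X5,X6,X7]:
  Θ: [ 0  1 -1  0 -2  1  2]
  T: [-1 -1  0  1  1 -1 -1]
  I: [ 1  0  1 -1  1  0 -1]
  [Θ]: (-2)·0+(-1)·1+(-2)·-1+(-1)·0+(-1)·-2+(1)·2 = 5
  [T]: (-2)·-1+(-1)·-1+(-2)·0+(-1)·1+(-1)·1+(1)·-1 = 0
  [I]: (-2)·1+(-1)·0+(-2)·1+(-1)·-1+(-1)·1+(1)·-1 = -5
⇒ Θ^5 I^-5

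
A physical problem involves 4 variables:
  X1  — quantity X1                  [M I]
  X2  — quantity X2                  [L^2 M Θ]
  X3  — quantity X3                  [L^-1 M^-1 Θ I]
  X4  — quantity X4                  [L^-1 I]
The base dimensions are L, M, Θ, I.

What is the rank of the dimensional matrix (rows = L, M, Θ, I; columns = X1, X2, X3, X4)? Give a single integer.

3

Write exponents as rows L,M,Θ,I / cols X1,X2,X3,X4:
  L: [ 0  2 -1 -1]
  M: [ 1  1 -1  0]
  Θ: [ 0  1  1  0]
  I: [ 1  0  1  1]
Echelon form has 3 nonzero rows (pivots: X1,X2,X3)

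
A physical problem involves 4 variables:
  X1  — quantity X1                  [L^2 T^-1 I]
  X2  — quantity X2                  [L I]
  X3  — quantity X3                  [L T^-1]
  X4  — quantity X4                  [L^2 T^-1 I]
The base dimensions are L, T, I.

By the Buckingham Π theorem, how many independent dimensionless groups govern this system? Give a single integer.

Dimensional matrix (L×T×I by X1×X2×X3×X4):
  L: [ 2  1  1  2]
  T: [-1  0 -1 -1]
  I: [ 1  1  0  1]
Row reduction gives pivot columns X1,X2; rank = 2
n=4, r=2 ⇒ 2 dimensionless groups

2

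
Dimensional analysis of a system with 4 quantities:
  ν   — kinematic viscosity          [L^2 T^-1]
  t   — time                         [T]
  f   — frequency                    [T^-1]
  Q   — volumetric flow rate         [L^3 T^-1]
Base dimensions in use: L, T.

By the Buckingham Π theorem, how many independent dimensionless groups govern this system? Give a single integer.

2

Write exponents as rows L,T / cols ν,t,f,Q:
  L: [ 2  0  0  3]
  T: [-1  1 -1 -1]
RREF → pivots at {ν,t} ⇒ r = 2
4 vars − rank 2 = 2 Π groups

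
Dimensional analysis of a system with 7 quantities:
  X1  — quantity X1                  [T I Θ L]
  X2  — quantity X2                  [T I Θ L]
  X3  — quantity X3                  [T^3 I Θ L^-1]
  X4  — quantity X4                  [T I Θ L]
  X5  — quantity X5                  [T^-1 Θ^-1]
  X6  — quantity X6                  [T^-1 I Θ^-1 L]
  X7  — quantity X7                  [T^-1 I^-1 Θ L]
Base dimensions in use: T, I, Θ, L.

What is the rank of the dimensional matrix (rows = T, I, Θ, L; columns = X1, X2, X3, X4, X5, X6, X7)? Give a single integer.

3

Exponent matrix [T,I,Θ,L] × [X1,X2,X3,X4,X5,X6,X7]:
  T: [ 1  1  3  1 -1 -1 -1]
  I: [ 1  1  1  1  0  1 -1]
  Θ: [ 1  1  1  1 -1 -1  1]
  L: [ 1  1 -1  1  0  1  1]
RREF → pivots at {X1,X3,X5} ⇒ r = 3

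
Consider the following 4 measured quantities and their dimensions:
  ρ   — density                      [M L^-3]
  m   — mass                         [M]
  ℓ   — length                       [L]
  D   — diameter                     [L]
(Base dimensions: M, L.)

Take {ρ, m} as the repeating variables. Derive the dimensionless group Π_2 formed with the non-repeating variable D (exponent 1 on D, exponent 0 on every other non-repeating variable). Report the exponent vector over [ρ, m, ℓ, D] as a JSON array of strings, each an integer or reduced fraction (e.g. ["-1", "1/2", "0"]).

["1/3", "-1/3", "0", "1"]

Exponent matrix [M,L] × [ρ,m,ℓ,D]:
  M: [ 1  1  0  0]
  L: [-3  0  1  1]
RREF → pivots at {ρ,m} ⇒ r = 2
Pivot set = {ρ,m}, free = {ℓ,D}
RREF:
  r0: [   1    0 -1/3 -1/3]
  r1: [   0    1  1/3  1/3]
Fix exponent of D at 1, ℓ at 0; solve each RREF row for its pivot's exponent:
  r0: exp(ρ) + (-1/3)·1 = 0 ⇒ exp(ρ) = 1/3
  r1: exp(m) + (1/3)·1 = 0 ⇒ exp(m) = -1/3
Π_2 = ρ^(1/3) · m^(-1/3) · D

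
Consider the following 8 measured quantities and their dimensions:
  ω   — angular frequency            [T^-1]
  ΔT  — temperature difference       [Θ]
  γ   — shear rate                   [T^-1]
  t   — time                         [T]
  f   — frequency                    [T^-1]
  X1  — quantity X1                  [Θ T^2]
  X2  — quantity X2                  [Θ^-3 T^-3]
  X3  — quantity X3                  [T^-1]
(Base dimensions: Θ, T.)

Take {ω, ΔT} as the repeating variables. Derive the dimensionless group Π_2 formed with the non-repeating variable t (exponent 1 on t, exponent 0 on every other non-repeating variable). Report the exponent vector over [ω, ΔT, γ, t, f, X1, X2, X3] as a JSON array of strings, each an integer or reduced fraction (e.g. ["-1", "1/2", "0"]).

["1", "0", "0", "1", "0", "0", "0", "0"]

Exponent matrix [Θ,T] × [ω,ΔT,γ,t,f,X1,X2,X3]:
  Θ: [ 0  1  0  0  0  1 -3  0]
  T: [-1  0 -1  1 -1  2 -3 -1]
Row reduction gives pivot columns ω,ΔT; rank = 2
Repeat: ω,ΔT; free: γ,t,f,X1,X2,X3
RREF:
  r0: [   1    0    1   -1    1   -2    3    1]
  r1: [   0    1    0    0    0    1   -3    0]
Fix exponent of t at 1, γ at 0, f at 0, X1 at 0, X2 at 0, X3 at 0; solve each RREF row for its pivot's exponent:
  r0: exp(ω) + (-1)·1 = 0 ⇒ exp(ω) = 1
  r1: exp(ΔT) + (0)·1 = 0 ⇒ exp(ΔT) = 0
Π_2 = ω · t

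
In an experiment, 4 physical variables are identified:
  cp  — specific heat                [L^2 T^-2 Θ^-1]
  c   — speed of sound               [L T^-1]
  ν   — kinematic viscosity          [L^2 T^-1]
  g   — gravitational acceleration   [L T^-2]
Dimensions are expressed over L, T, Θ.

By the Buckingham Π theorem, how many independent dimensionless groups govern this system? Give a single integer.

Exponent matrix [L,T,Θ] × [cp,c,ν,g]:
  L: [ 2  1  2  1]
  T: [-2 -1 -1 -2]
  Θ: [-1  0  0  0]
Echelon form has 3 nonzero rows (pivots: cp,c,ν)
4 vars − rank 3 = 1 Π group

1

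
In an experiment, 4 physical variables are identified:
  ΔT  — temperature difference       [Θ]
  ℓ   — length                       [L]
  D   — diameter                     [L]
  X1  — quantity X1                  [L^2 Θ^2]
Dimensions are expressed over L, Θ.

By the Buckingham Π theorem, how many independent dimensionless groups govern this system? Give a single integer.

Exponent matrix [L,Θ] × [ΔT,ℓ,D,X1]:
  L: [ 0  1  1  2]
  Θ: [ 1  0  0  2]
RREF → pivots at {ΔT,ℓ} ⇒ r = 2
Π count = n − r = 4 − 2 = 2

2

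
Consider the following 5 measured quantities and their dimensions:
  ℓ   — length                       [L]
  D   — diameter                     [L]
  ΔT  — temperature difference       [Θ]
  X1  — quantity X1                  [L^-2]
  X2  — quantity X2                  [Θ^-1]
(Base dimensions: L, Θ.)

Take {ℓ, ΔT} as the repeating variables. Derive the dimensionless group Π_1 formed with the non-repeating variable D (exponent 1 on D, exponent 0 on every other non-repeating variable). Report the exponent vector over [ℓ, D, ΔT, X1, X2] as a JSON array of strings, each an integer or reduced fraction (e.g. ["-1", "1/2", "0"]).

["-1", "1", "0", "0", "0"]

Write exponents as rows L,Θ / cols ℓ,D,ΔT,X1,X2:
  L: [ 1  1  0 -2  0]
  Θ: [ 0  0  1  0 -1]
RREF → pivots at {ℓ,ΔT} ⇒ r = 2
Pivot set = {ℓ,ΔT}, free = {D,X1,X2}
RREF:
  r0: [   1    1    0   -2    0]
  r1: [   0    0    1    0   -1]
Fix exponent of D at 1, X1 at 0, X2 at 0; solve each RREF row for its pivot's exponent:
  r0: exp(ℓ) + (1)·1 = 0 ⇒ exp(ℓ) = -1
  r1: exp(ΔT) + (0)·1 = 0 ⇒ exp(ΔT) = 0
Π_1 = ℓ^-1 · D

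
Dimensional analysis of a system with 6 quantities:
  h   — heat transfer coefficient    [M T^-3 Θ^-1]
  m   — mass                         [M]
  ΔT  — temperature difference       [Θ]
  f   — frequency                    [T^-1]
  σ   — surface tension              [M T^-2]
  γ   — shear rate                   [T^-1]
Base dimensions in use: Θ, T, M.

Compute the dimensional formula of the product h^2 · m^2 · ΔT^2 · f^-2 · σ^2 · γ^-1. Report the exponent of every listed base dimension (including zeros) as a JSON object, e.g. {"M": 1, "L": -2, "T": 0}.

{"Θ": 0, "T": -7, "M": 6}

Dimensional matrix (Θ×T×M by h×m×ΔT×f×σ×γ):
  Θ: [-1  0  1  0  0  0]
  T: [-3  0  0 -1 -2 -1]
  M: [ 1  1  0  0  1  0]
  [Θ]: (2)·-1+(2)·0+(2)·1+(-2)·0+(2)·0+(-1)·0 = 0
  [T]: (2)·-3+(2)·0+(2)·0+(-2)·-1+(2)·-2+(-1)·-1 = -7
  [M]: (2)·1+(2)·1+(2)·0+(-2)·0+(2)·1+(-1)·0 = 6
⇒ T^-7 M^6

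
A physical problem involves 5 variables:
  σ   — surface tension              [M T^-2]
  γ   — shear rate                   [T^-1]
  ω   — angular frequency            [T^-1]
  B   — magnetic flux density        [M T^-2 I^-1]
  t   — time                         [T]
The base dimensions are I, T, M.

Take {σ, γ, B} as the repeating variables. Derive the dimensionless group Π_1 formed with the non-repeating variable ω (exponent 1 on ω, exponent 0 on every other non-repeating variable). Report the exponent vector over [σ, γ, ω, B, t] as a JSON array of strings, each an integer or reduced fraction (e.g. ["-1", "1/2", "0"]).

Exponent matrix [I,T,M] × [σ,γ,ω,B,t]:
  I: [ 0  0  0 -1  0]
  T: [-2 -1 -1 -2  1]
  M: [ 1  0  0  1  0]
Row reduction gives pivot columns σ,γ,B; rank = 3
Repeat: σ,γ,B; free: ω,t
RREF:
  r0: [   1    0    0    0    0]
  r1: [   0    1    1    0   -1]
  r2: [   0    0    0    1    0]
Fix exponent of ω at 1, t at 0; solve each RREF row for its pivot's exponent:
  r0: exp(σ) + (0)·1 = 0 ⇒ exp(σ) = 0
  r1: exp(γ) + (1)·1 = 0 ⇒ exp(γ) = -1
  r2: exp(B) + (0)·1 = 0 ⇒ exp(B) = 0
Π_1 = γ^-1 · ω

["0", "-1", "1", "0", "0"]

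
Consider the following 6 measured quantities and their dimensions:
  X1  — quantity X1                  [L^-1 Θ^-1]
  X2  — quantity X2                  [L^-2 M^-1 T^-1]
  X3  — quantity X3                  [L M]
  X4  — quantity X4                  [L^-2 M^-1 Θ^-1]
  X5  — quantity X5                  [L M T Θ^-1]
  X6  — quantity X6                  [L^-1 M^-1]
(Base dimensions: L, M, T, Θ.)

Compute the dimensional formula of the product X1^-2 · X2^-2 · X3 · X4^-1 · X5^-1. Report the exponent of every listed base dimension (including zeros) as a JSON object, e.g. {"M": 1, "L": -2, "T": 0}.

{"L": 8, "M": 3, "T": 1, "Θ": 4}

Exponent matrix [L,M,T,Θ] × [X1,X2,X3,X4,X5,X6]:
  L: [-1 -2  1 -2  1 -1]
  M: [ 0 -1  1 -1  1 -1]
  T: [ 0 -1  0  0  1  0]
  Θ: [-1  0  0 -1 -1  0]
  [L]: (-2)·-1+(-2)·-2+(1)·1+(-1)·-2+(-1)·1 = 8
  [M]: (-2)·0+(-2)·-1+(1)·1+(-1)·-1+(-1)·1 = 3
  [T]: (-2)·0+(-2)·-1+(1)·0+(-1)·0+(-1)·1 = 1
  [Θ]: (-2)·-1+(-2)·0+(1)·0+(-1)·-1+(-1)·-1 = 4
⇒ L^8 M^3 T Θ^4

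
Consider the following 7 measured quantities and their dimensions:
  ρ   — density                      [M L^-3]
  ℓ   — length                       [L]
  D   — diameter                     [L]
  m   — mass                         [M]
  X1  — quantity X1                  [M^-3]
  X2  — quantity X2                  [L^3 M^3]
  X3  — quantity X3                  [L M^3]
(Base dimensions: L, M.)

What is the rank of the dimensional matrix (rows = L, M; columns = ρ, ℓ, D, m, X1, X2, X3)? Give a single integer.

Dimensional matrix (L×M by ρ×ℓ×D×m×X1×X2×X3):
  L: [-3  1  1  0  0  3  1]
  M: [ 1  0  0  1 -3  3  3]
Echelon form has 2 nonzero rows (pivots: ρ,ℓ)

2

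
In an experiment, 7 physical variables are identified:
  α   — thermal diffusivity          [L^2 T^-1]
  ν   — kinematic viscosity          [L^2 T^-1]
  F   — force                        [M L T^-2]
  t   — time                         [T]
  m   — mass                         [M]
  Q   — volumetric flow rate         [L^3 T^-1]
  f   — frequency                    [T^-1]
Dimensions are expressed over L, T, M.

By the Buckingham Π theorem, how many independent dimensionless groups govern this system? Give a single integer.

Dimensional matrix (L×T×M by α×ν×F×t×m×Q×f):
  L: [ 2  2  1  0  0  3  0]
  T: [-1 -1 -2  1  0 -1 -1]
  M: [ 0  0  1  0  1  0  0]
Row reduction gives pivot columns α,F,t; rank = 3
n=7, r=3 ⇒ 4 dimensionless groups

4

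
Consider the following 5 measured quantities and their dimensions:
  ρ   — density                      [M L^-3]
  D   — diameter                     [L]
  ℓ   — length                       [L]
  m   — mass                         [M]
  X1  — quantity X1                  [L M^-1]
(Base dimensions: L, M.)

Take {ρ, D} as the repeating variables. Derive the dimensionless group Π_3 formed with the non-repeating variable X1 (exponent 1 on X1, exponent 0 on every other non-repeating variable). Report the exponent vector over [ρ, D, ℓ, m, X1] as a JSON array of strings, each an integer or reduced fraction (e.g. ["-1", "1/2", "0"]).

Write exponents as rows L,M / cols ρ,D,ℓ,m,X1:
  L: [-3  1  1  0  1]
  M: [ 1  0  0  1 -1]
RREF → pivots at {ρ,D} ⇒ r = 2
Repeat: ρ,D; free: ℓ,m,X1
RREF:
  r0: [   1    0    0    1   -1]
  r1: [   0    1    1    3   -2]
Fix exponent of X1 at 1, ℓ at 0, m at 0; solve each RREF row for its pivot's exponent:
  r0: exp(ρ) + (-1)·1 = 0 ⇒ exp(ρ) = 1
  r1: exp(D) + (-2)·1 = 0 ⇒ exp(D) = 2
Π_3 = ρ · D^2 · X1

["1", "2", "0", "0", "1"]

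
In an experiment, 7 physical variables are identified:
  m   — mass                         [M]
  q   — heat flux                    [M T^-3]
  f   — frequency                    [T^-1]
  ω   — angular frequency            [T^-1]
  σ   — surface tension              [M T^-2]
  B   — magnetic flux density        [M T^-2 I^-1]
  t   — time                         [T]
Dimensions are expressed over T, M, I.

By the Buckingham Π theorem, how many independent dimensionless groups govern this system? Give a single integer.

4

Dimensional matrix (T×M×I by m×q×f×ω×σ×B×t):
  T: [ 0 -3 -1 -1 -2 -2  1]
  M: [ 1  1  0  0  1  1  0]
  I: [ 0  0  0  0  0 -1  0]
Row reduction gives pivot columns m,q,B; rank = 3
7 vars − rank 3 = 4 Π groups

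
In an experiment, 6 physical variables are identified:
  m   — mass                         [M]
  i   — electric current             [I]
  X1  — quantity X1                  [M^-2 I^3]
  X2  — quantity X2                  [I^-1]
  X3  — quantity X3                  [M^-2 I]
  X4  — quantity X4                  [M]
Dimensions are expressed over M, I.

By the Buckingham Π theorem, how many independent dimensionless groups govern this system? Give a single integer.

4

Write exponents as rows M,I / cols m,i,X1,X2,X3,X4:
  M: [ 1  0 -2  0 -2  1]
  I: [ 0  1  3 -1  1  0]
Row reduction gives pivot columns m,i; rank = 2
Π count = n − r = 6 − 2 = 4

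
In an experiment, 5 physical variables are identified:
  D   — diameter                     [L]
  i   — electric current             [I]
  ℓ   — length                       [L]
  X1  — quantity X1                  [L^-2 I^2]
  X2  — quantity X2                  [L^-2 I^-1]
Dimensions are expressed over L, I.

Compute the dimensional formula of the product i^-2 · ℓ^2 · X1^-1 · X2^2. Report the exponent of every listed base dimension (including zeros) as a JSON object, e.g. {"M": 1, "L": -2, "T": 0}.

Dimensional matrix (L×I by D×i×ℓ×X1×X2):
  L: [ 1  0  1 -2 -2]
  I: [ 0  1  0  2 -1]
  [L]: (-2)·0+(2)·1+(-1)·-2+(2)·-2 = 0
  [I]: (-2)·1+(2)·0+(-1)·2+(2)·-1 = -6
⇒ I^-6

{"L": 0, "I": -6}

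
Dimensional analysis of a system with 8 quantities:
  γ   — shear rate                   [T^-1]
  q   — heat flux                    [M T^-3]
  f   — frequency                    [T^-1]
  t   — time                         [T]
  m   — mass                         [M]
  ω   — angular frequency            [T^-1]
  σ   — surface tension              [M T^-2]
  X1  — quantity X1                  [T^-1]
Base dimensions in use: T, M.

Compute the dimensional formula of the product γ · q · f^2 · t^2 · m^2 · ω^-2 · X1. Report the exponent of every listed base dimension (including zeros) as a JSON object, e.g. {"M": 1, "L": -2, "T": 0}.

Dimensional matrix (T×M by γ×q×f×t×m×ω×σ×X1):
  T: [-1 -3 -1  1  0 -1 -2 -1]
  M: [ 0  1  0  0  1  0  1  0]
  [T]: (1)·-1+(1)·-3+(2)·-1+(2)·1+(2)·0+(-2)·-1+(1)·-1 = -3
  [M]: (1)·0+(1)·1+(2)·0+(2)·0+(2)·1+(-2)·0+(1)·0 = 3
⇒ T^-3 M^3

{"T": -3, "M": 3}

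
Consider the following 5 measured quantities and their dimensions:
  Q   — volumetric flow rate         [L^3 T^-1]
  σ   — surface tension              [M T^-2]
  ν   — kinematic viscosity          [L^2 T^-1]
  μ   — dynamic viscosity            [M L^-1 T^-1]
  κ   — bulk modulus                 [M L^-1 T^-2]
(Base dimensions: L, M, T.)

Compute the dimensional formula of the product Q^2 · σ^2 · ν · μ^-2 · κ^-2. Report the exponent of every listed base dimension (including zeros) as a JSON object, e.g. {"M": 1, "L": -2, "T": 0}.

Exponent matrix [L,M,T] × [Q,σ,ν,μ,κ]:
  L: [ 3  0  2 -1 -1]
  M: [ 0  1  0  1  1]
  T: [-1 -2 -1 -1 -2]
  [L]: (2)·3+(2)·0+(1)·2+(-2)·-1+(-2)·-1 = 12
  [M]: (2)·0+(2)·1+(1)·0+(-2)·1+(-2)·1 = -2
  [T]: (2)·-1+(2)·-2+(1)·-1+(-2)·-1+(-2)·-2 = -1
⇒ L^12 M^-2 T^-1

{"L": 12, "M": -2, "T": -1}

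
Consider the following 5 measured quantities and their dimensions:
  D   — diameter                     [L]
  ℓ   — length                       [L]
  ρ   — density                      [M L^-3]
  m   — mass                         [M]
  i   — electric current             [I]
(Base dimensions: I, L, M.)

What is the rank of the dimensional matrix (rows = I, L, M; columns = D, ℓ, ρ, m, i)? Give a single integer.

Exponent matrix [I,L,M] × [D,ℓ,ρ,m,i]:
  I: [ 0  0  0  0  1]
  L: [ 1  1 -3  0  0]
  M: [ 0  0  1  1  0]
Row reduction gives pivot columns D,ρ,i; rank = 3

3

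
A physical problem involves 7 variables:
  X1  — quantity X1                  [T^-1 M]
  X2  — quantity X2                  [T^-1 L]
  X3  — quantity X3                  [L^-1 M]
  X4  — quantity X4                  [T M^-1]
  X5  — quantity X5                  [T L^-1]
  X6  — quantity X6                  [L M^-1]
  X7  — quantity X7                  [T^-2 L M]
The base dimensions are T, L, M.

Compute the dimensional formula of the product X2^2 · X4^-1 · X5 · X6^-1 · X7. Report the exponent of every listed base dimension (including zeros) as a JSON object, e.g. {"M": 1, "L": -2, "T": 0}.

Exponent matrix [T,L,M] × [X1,X2,X3,X4,X5,X6,X7]:
  T: [-1 -1  0  1  1  0 -2]
  L: [ 0  1 -1  0 -1  1  1]
  M: [ 1  0  1 -1  0 -1  1]
  [T]: (2)·-1+(-1)·1+(1)·1+(-1)·0+(1)·-2 = -4
  [L]: (2)·1+(-1)·0+(1)·-1+(-1)·1+(1)·1 = 1
  [M]: (2)·0+(-1)·-1+(1)·0+(-1)·-1+(1)·1 = 3
⇒ T^-4 L M^3

{"T": -4, "L": 1, "M": 3}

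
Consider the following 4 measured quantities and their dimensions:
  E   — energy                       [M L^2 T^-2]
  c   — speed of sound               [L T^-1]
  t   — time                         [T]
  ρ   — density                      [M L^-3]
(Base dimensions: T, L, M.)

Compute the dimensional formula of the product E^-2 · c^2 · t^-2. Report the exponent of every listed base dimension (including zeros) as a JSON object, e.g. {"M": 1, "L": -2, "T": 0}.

{"T": 0, "L": -2, "M": -2}

Dimensional matrix (T×L×M by E×c×t×ρ):
  T: [-2 -1  1  0]
  L: [ 2  1  0 -3]
  M: [ 1  0  0  1]
  [T]: (-2)·-2+(2)·-1+(-2)·1 = 0
  [L]: (-2)·2+(2)·1+(-2)·0 = -2
  [M]: (-2)·1+(2)·0+(-2)·0 = -2
⇒ L^-2 M^-2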